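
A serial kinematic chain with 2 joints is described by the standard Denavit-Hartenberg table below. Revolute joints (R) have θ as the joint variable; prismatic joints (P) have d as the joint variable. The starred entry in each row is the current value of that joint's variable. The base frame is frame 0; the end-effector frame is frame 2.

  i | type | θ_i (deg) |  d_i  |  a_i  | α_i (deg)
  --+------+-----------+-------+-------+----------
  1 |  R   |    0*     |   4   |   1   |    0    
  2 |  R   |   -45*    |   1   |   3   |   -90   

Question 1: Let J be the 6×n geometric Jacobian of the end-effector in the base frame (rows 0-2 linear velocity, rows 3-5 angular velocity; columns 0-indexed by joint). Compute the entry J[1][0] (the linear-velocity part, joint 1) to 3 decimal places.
axis z_0 = ẑ; lever o_n−o_0 = (3.1213,-2.1213,5.0000)
cross product → J_v[:, 0] = (2.1213,3.1213,-0.0000)
J_ω[:, 0] = z_0
entry J[1][0] = 3.1213

3.121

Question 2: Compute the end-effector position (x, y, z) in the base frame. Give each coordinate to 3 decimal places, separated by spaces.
after link 1: o_1 = (1.0000, 0.0000, 4.0000)
after link 2: o_2 = (3.1213, -2.1213, 5.0000)

3.121 -2.121 5.000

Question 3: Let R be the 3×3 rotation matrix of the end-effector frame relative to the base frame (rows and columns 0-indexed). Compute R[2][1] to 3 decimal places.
End-effector y-axis (col 1 of R) = (0.0000,0.0000,-1.0000)
R[2][1] = -1.0000

-1.000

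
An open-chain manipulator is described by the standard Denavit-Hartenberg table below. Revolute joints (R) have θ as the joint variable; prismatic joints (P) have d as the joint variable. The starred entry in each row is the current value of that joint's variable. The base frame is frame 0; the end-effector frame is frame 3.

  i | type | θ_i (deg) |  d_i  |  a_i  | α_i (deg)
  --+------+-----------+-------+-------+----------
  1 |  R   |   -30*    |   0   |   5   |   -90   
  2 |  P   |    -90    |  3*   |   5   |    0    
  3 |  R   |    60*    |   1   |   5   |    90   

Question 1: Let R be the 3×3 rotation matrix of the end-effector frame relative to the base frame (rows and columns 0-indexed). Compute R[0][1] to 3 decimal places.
End-effector y-axis (col 1 of R) = (0.5000,0.8660,0.0000)
R[0][1] = 0.5000

0.500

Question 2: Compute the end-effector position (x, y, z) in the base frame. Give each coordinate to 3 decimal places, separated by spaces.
after link 1: o_1 = (4.3301, -2.5000, 0.0000)
after link 2: o_2 = (5.8301, 0.0981, 5.0000)
after link 3: o_3 = (10.0801, -1.2010, 7.5000)

10.080 -1.201 7.500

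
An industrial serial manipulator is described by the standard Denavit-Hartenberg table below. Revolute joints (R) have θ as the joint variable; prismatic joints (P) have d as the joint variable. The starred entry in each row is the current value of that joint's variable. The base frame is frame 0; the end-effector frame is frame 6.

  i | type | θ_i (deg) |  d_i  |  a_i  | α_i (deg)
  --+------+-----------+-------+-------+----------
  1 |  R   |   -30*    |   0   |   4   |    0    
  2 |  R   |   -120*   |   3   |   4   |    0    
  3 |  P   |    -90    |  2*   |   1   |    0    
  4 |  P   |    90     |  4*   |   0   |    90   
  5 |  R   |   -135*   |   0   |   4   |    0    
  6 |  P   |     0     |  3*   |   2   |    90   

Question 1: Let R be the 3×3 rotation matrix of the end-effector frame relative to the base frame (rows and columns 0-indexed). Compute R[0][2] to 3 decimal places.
0.612

End-effector z-axis (col 2 of R) = (0.6124,0.3536,0.7071)
R[0][2] = 0.6124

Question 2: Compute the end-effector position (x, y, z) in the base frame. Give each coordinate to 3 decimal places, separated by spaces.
1.674 1.585 4.757

after link 1: o_1 = (3.4641, -2.0000, 0.0000)
after link 2: o_2 = (0.0000, -4.0000, 3.0000)
after link 3: o_3 = (-0.5000, -3.1340, 5.0000)
after link 4: o_4 = (-0.5000, -3.1340, 9.0000)
after link 5: o_5 = (1.9495, -1.7198, 6.1716)
after link 6: o_6 = (1.6742, 1.5854, 4.7574)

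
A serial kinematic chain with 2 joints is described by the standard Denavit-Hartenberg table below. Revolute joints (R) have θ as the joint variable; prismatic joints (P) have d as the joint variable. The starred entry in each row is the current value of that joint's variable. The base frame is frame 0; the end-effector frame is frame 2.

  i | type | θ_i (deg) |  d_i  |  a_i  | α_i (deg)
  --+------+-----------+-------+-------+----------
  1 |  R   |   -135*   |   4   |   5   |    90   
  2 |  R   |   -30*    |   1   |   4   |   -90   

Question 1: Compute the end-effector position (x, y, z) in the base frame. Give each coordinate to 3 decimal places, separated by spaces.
after link 1: o_1 = (-3.5355, -3.5355, 4.0000)
after link 2: o_2 = (-6.6921, -5.2779, 2.0000)

-6.692 -5.278 2.000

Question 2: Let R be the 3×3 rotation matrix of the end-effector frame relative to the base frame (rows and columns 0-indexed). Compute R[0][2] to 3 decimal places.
End-effector z-axis (col 2 of R) = (-0.3536,-0.3536,0.8660)
R[0][2] = -0.3536

-0.354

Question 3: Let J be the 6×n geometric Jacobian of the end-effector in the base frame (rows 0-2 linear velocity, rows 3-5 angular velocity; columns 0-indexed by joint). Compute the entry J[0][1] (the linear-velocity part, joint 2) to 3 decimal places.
axis z_1 = (-0.7071,0.7071,0.0000); lever o_n−o_1 = (-3.1566,-1.7424,-2.0000)
cross product → J_v[:, 1] = (-1.4142,-1.4142,3.4641)
J_ω[:, 1] = z_1
entry J[0][1] = -1.4142

-1.414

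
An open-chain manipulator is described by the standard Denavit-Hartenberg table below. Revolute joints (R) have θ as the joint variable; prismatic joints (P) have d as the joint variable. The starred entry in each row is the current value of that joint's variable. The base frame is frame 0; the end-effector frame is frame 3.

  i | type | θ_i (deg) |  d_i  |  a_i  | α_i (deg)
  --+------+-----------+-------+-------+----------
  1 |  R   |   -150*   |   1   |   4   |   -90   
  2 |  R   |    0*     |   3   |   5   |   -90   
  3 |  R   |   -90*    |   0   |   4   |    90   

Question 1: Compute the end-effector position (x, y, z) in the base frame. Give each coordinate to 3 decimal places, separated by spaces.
-4.294 -10.562 1.000

after link 1: o_1 = (-3.4641, -2.0000, 1.0000)
after link 2: o_2 = (-6.2942, -7.0981, 1.0000)
after link 3: o_3 = (-4.2942, -10.5622, 1.0000)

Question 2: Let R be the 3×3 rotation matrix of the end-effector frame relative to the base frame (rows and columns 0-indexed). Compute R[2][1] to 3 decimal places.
End-effector y-axis (col 1 of R) = (0.0000,-0.0000,-1.0000)
R[2][1] = -1.0000

-1.000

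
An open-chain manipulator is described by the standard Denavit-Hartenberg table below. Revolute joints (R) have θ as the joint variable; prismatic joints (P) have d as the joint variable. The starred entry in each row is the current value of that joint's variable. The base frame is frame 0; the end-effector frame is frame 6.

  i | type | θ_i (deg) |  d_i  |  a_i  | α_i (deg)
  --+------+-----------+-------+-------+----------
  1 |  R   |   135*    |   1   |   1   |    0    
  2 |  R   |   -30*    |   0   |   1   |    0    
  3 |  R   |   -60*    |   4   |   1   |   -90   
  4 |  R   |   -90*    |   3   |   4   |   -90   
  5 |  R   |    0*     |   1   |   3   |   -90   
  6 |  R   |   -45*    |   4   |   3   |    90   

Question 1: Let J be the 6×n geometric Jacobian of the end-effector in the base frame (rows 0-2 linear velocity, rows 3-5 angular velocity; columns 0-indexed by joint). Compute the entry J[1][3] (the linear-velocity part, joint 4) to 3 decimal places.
axis z_3 = (-0.7071,0.7071,0.0000); lever o_n−o_3 = (2.9142,1.5000,9.1213)
cross product → J_v[:, 3] = (6.4497,6.4497,-3.1213)
J_ω[:, 3] = z_3
entry J[1][3] = 6.4497

6.450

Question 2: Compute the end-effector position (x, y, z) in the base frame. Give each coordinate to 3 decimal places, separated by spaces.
2.655 3.880 14.121

after link 1: o_1 = (-0.7071, 0.7071, 1.0000)
after link 2: o_2 = (-0.9659, 1.6730, 1.0000)
after link 3: o_3 = (-0.2588, 2.3801, 5.0000)
after link 4: o_4 = (-2.3801, 4.5015, 9.0000)
after link 5: o_5 = (-1.6730, 5.2086, 12.0000)
after link 6: o_6 = (2.6554, 3.8801, 14.1213)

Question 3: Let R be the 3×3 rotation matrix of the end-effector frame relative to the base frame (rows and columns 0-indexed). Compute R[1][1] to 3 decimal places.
End-effector y-axis (col 1 of R) = (0.7071,-0.7071,-0.0000)
R[1][1] = -0.7071

-0.707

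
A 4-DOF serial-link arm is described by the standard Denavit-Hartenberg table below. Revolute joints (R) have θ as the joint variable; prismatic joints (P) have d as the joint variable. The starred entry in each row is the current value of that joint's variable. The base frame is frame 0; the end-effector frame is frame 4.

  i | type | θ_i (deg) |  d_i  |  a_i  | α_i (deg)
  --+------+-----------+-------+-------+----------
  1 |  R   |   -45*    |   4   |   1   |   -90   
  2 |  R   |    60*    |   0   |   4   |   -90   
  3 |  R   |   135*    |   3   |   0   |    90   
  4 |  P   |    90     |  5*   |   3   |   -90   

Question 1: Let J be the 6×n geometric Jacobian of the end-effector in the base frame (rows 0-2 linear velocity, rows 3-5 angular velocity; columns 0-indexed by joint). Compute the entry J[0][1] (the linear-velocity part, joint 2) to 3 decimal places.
axis z_1 = (0.7071,0.7071,0.0000); lever o_n−o_1 = (-3.5100,-1.4900,-9.5260)
cross product → J_v[:, 1] = (-6.7359,6.7359,1.4284)
J_ω[:, 1] = z_1
entry J[0][1] = -6.7359

-6.736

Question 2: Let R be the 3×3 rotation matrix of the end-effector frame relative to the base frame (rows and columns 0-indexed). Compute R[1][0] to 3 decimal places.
0.612

End-effector x-axis (col 0 of R) = (-0.6124,0.6124,-0.5000)
R[1][0] = 0.6124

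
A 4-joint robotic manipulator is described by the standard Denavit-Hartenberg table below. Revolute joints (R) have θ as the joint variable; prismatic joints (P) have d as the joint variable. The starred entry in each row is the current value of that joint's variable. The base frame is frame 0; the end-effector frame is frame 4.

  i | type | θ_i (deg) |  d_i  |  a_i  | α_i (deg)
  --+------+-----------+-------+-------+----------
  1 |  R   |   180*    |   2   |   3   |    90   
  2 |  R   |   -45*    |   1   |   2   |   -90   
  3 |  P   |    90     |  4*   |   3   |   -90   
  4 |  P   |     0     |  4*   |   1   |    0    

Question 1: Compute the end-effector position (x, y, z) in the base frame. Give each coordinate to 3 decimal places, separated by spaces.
-4.414 -3.000 6.243

after link 1: o_1 = (-3.0000, 0.0000, 2.0000)
after link 2: o_2 = (-4.4142, 1.0000, 0.5858)
after link 3: o_3 = (-7.2426, -2.0000, 3.4142)
after link 4: o_4 = (-4.4142, -3.0000, 6.2426)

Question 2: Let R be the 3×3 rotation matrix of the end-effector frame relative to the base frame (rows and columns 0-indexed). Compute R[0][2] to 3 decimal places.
0.707

End-effector z-axis (col 2 of R) = (0.7071,-0.0000,0.7071)
R[0][2] = 0.7071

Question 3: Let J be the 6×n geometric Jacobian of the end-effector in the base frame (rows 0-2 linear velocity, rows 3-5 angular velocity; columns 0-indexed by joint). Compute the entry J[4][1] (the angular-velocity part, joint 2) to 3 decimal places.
1.000

axis z_1 = (0.0000,1.0000,0.0000); lever o_n−o_1 = (-1.4142,-3.0000,4.2426)
cross product → J_v[:, 1] = (4.2426,-0.0000,1.4142)
J_ω[:, 1] = z_1
entry J[4][1] = 1.0000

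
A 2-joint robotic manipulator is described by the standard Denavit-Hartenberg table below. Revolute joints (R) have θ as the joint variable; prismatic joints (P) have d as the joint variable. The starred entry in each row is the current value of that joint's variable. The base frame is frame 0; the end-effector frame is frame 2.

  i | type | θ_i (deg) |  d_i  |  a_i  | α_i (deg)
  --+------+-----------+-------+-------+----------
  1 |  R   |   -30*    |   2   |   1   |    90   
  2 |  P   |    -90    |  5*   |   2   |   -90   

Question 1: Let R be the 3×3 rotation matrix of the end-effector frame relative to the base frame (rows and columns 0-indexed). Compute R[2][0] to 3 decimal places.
-1.000

End-effector x-axis (col 0 of R) = (0.0000,-0.0000,-1.0000)
R[2][0] = -1.0000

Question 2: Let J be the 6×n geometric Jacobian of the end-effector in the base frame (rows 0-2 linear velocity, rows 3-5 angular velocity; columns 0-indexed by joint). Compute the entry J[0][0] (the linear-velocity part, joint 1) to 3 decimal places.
axis z_0 = ẑ; lever o_n−o_0 = (-1.6340,-4.8301,0.0000)
cross product → J_v[:, 0] = (4.8301,-1.6340,0.0000)
J_ω[:, 0] = z_0
entry J[0][0] = 4.8301

4.830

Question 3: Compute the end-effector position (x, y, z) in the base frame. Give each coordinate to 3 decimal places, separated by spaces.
-1.634 -4.830 0.000

after link 1: o_1 = (0.8660, -0.5000, 2.0000)
after link 2: o_2 = (-1.6340, -4.8301, 0.0000)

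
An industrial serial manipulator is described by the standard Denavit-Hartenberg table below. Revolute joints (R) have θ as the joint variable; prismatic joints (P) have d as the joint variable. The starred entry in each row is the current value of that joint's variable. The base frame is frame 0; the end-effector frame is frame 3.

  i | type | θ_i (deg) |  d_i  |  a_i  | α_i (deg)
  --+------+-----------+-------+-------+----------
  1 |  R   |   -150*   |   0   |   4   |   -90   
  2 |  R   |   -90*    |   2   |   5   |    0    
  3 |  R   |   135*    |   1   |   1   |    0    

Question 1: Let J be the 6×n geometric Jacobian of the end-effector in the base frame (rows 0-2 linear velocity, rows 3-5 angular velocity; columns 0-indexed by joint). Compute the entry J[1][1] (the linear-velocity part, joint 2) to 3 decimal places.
axis z_1 = (0.5000,-0.8660,0.0000); lever o_n−o_1 = (0.8876,-2.9516,4.2929)
cross product → J_v[:, 1] = (-3.7178,-2.1464,-0.7071)
J_ω[:, 1] = z_1
entry J[1][1] = -2.1464

-2.146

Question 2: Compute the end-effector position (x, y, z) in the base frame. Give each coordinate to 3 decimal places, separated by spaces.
-2.576 -4.952 4.293

after link 1: o_1 = (-3.4641, -2.0000, 0.0000)
after link 2: o_2 = (-2.4641, -3.7321, 5.0000)
after link 3: o_3 = (-2.5765, -4.9516, 4.2929)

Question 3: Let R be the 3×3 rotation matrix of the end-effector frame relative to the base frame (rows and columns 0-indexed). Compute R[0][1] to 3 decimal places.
End-effector y-axis (col 1 of R) = (0.6124,0.3536,-0.7071)
R[0][1] = 0.6124

0.612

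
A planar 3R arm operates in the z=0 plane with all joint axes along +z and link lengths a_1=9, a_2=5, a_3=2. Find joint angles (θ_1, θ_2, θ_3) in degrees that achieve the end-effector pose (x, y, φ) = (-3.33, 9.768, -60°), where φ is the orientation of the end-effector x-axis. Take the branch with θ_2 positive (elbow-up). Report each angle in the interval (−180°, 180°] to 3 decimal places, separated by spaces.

wrist centre = target − a_3·(cos φ, sin φ) = (-4.3300, 11.5001)
cos θ_2 = (151.0001−9²−5²)/(2·9·5) = 0.5000; θ_2 = 59.9999° (elbow-up)
β = atan2(11.5001,-4.3300) = 110.6324°; ψ = atan2(4.3301,11.5000) = 20.6330°
θ_1 = β − ψ = 89.9994°
θ_3 = φ − θ_1 − θ_2 = 150.0007° (wrapped to (-180°,180°])

89.999 60.000 150.001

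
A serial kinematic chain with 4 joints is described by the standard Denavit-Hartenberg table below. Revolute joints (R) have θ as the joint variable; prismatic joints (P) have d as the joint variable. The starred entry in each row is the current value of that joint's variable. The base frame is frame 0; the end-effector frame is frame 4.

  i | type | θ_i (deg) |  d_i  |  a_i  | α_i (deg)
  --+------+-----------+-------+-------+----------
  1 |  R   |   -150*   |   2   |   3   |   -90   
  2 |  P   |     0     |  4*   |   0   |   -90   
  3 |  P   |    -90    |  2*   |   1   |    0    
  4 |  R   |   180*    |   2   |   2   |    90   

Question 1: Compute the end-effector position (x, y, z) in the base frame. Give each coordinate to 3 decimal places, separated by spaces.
-1.098 -4.098 -2.000

after link 1: o_1 = (-2.5981, -1.5000, 2.0000)
after link 2: o_2 = (-0.5981, -4.9641, 2.0000)
after link 3: o_3 = (-0.0981, -5.8301, 0.0000)
after link 4: o_4 = (-1.0981, -4.0981, -2.0000)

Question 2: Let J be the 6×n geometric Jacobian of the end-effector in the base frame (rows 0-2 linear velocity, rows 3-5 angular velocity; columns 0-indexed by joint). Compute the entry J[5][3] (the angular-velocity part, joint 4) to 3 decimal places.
-1.000

axis z_3 = (0.0000,-0.0000,-1.0000); lever o_n−o_3 = (-1.0000,1.7321,-2.0000)
cross product → J_v[:, 3] = (1.7321,1.0000,-0.0000)
J_ω[:, 3] = z_3
entry J[5][3] = -1.0000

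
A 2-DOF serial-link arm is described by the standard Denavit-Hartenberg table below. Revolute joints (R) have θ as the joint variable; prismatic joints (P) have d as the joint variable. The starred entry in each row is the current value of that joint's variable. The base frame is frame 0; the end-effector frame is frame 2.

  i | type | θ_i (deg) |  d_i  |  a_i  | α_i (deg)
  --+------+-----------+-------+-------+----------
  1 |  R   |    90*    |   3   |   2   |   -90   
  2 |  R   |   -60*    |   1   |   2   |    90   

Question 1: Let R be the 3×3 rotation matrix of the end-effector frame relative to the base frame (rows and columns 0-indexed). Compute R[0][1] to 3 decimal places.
-1.000

End-effector y-axis (col 1 of R) = (-1.0000,0.0000,0.0000)
R[0][1] = -1.0000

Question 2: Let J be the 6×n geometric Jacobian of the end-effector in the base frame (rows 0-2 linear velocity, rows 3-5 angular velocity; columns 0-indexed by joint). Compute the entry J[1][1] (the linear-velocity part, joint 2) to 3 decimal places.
1.732

axis z_1 = (-1.0000,0.0000,0.0000); lever o_n−o_1 = (-1.0000,1.0000,1.7321)
cross product → J_v[:, 1] = (0.0000,1.7321,-1.0000)
J_ω[:, 1] = z_1
entry J[1][1] = 1.7321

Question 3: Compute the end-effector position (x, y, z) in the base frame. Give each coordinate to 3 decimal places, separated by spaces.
after link 1: o_1 = (0.0000, 2.0000, 3.0000)
after link 2: o_2 = (-1.0000, 3.0000, 4.7321)

-1.000 3.000 4.732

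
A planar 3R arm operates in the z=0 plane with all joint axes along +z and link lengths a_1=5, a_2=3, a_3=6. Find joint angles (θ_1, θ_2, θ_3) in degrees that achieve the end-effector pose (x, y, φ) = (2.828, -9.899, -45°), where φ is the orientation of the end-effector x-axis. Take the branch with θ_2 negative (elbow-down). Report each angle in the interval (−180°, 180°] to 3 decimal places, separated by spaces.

wrist centre = target − a_3·(cos φ, sin φ) = (-1.4146, -5.6564)
cos θ_2 = (33.9956−5²−3²)/(2·5·3) = -0.0001; θ_2 = -90.0084° (elbow-down)
β = atan2(-5.6564,-1.4146) = -104.0415°; ψ = atan2(-3.0000,4.9996) = -30.9660°
θ_1 = β − ψ = -73.0755°
θ_3 = φ − θ_1 − θ_2 = 118.0839° (wrapped to (-180°,180°])

-73.076 -90.008 118.084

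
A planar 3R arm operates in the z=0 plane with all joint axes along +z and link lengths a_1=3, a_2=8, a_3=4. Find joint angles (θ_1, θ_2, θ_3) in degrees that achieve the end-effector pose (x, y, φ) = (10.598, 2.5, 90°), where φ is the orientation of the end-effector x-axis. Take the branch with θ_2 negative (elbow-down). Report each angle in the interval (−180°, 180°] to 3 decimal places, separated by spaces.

wrist centre = target − a_3·(cos φ, sin φ) = (10.5980, -1.5000)
cos θ_2 = (114.5676−3²−8²)/(2·3·8) = 0.8660; θ_2 = -30.0039° (elbow-down)
β = atan2(-1.5000,10.5980) = -8.0559°; ψ = atan2(-4.0005,9.9279) = -21.9470°
θ_1 = β − ψ = 13.8911°
θ_3 = φ − θ_1 − θ_2 = 106.1128° (wrapped to (-180°,180°])

13.891 -30.004 106.113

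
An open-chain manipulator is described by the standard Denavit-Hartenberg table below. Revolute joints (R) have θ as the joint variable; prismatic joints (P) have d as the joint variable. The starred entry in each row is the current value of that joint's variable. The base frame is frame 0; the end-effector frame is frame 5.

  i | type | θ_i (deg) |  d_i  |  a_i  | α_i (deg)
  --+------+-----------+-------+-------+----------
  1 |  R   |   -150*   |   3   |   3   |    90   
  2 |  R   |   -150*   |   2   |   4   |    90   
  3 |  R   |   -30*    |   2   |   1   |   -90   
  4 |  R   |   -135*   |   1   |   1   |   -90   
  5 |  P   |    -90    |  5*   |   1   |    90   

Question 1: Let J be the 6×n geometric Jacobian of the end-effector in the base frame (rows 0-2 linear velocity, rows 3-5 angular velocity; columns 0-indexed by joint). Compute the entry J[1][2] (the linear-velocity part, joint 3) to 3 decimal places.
3.816

axis z_2 = (0.4330,0.2500,0.8660); lever o_n−o_2 = (6.0309,3.2716,3.2485)
cross product → J_v[:, 2] = (-2.0211,3.8162,-0.0911)
J_ω[:, 2] = z_2
entry J[1][2] = 3.8162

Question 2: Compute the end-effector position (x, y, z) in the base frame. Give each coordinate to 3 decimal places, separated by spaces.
after link 1: o_1 = (-2.5981, -1.5000, 3.0000)
after link 2: o_2 = (-0.5981, 1.9641, 1.0000)
after link 3: o_3 = (1.1675, 2.4061, 2.2990)
after link 4: o_4 = (0.7796, 3.5904, 2.9676)
after link 5: o_5 = (5.4328, 5.2357, 4.2485)

5.433 5.236 4.249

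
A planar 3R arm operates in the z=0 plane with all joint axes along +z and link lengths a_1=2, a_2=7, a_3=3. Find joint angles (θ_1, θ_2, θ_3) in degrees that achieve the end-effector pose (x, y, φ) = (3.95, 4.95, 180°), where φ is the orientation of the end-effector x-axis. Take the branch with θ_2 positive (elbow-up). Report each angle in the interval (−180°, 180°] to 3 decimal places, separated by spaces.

0.014 44.983 135.003

wrist centre = target − a_3·(cos φ, sin φ) = (6.9500, 4.9500)
cos θ_2 = (72.8050−2²−7²)/(2·2·7) = 0.7073; θ_2 = 44.9826° (elbow-up)
β = atan2(4.9500,6.9500) = 35.4596°; ψ = atan2(4.9482,6.9513) = 35.4451°
θ_1 = β − ψ = 0.0145°
θ_3 = φ − θ_1 − θ_2 = 135.0029° (wrapped to (-180°,180°])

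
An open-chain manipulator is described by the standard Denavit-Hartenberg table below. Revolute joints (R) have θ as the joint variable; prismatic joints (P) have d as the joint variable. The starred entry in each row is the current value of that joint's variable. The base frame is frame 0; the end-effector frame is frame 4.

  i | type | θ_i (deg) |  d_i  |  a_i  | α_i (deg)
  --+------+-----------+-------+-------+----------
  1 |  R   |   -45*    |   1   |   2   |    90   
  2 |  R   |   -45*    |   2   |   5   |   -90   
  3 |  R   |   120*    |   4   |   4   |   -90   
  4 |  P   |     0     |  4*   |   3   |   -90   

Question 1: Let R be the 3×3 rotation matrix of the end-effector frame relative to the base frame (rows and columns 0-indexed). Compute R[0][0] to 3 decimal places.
0.362

End-effector x-axis (col 0 of R) = (0.3624,0.8624,0.3536)
R[0][0] = 0.3624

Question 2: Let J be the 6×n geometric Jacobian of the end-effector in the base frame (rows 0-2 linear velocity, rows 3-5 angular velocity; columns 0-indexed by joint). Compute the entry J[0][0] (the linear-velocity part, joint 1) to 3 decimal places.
axis z_0 = ẑ; lever o_n−o_0 = (3.8903,-0.9740,5.2173)
cross product → J_v[:, 0] = (0.9740,3.8903,-0.0000)
J_ω[:, 0] = z_0
entry J[0][0] = 0.9740

0.974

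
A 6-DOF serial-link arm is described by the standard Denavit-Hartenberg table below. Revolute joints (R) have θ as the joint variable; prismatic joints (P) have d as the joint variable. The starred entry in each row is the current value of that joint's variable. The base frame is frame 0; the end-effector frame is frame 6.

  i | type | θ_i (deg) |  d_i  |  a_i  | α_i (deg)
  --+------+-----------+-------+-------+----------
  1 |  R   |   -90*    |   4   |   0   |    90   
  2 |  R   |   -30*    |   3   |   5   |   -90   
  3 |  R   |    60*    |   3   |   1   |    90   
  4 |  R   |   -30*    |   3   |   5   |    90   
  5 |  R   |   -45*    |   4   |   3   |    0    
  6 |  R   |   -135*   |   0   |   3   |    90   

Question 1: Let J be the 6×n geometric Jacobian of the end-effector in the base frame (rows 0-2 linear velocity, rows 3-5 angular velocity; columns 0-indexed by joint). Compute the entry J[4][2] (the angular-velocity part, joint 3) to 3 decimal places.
axis z_2 = (0.0000,-0.5000,0.8660); lever o_n−o_2 = (1.7856,-0.5091,-3.2093)
cross product → J_v[:, 2] = (2.0455,1.5464,0.8928)
J_ω[:, 2] = z_2
entry J[4][2] = -0.5000

-0.500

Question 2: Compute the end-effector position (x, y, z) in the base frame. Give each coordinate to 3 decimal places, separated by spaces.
after link 1: o_1 = (0.0000, 0.0000, 4.0000)
after link 2: o_2 = (-3.0000, -4.3301, 1.5000)
after link 3: o_3 = (-2.1340, -6.2631, 3.8481)
after link 4: o_4 = (0.1160, -9.1381, -0.6986)
after link 5: o_5 = (1.0356, -5.2142, -3.6578)
after link 6: o_6 = (-1.2144, -4.8392, -1.7093)

-1.214 -4.839 -1.709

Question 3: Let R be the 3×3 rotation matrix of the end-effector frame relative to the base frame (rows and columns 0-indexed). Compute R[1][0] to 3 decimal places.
0.125

End-effector x-axis (col 0 of R) = (-0.7500,0.1250,0.6495)
R[1][0] = 0.1250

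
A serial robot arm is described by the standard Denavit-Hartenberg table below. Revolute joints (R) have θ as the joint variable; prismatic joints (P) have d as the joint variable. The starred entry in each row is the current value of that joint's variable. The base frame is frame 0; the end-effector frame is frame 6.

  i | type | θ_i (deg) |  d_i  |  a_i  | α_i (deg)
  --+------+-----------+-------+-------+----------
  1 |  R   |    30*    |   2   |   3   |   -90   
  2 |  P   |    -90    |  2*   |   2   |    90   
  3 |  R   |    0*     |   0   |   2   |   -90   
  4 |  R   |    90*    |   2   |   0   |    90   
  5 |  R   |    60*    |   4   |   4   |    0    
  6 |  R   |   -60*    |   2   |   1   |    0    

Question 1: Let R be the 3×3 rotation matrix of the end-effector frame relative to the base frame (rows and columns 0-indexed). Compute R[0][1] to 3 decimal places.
-0.500

End-effector y-axis (col 1 of R) = (-0.5000,0.8660,-0.0000)
R[0][1] = -0.5000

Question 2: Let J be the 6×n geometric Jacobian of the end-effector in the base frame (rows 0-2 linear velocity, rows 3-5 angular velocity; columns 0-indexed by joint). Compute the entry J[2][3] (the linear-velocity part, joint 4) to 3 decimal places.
-3.000

axis z_3 = (-0.5000,0.8660,0.0000); lever o_n−o_3 = (-0.1340,6.2321,6.0000)
cross product → J_v[:, 3] = (5.1962,3.0000,-3.0000)
J_ω[:, 3] = z_3
entry J[2][3] = -3.0000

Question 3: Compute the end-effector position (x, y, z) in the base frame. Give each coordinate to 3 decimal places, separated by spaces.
1.464 9.464 12.000

after link 1: o_1 = (2.5981, 1.5000, 2.0000)
after link 2: o_2 = (1.5981, 3.2321, 4.0000)
after link 3: o_3 = (1.5981, 3.2321, 6.0000)
after link 4: o_4 = (0.5981, 4.9641, 6.0000)
after link 5: o_5 = (0.5981, 8.9641, 10.0000)
after link 6: o_6 = (1.4641, 9.4641, 12.0000)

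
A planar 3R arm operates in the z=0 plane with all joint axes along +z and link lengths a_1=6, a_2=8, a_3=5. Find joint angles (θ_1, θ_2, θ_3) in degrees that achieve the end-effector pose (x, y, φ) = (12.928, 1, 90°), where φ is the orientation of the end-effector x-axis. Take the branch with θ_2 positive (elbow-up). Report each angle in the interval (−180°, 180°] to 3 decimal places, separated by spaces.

-34.388 30.006 94.382

wrist centre = target − a_3·(cos φ, sin φ) = (12.9280, -4.0000)
cos θ_2 = (183.1332−6²−8²)/(2·6·8) = 0.8660; θ_2 = 30.0063° (elbow-up)
β = atan2(-4.0000,12.9280) = -17.1924°; ψ = atan2(4.0008,12.9278) = 17.1957°
θ_1 = β − ψ = -34.3881°
θ_3 = φ − θ_1 − θ_2 = 94.3818° (wrapped to (-180°,180°])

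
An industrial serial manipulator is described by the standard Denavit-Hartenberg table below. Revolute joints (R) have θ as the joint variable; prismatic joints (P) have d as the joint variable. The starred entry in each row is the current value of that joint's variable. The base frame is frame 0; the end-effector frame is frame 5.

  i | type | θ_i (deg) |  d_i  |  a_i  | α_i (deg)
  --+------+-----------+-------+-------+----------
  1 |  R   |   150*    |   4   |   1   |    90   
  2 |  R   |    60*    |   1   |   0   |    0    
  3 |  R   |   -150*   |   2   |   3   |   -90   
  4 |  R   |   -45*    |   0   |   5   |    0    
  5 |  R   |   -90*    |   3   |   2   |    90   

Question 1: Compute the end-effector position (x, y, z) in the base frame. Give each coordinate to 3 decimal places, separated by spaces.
0.511 8.885 -1.121

after link 1: o_1 = (-0.8660, 0.5000, 4.0000)
after link 2: o_2 = (-0.3660, 1.3660, 4.0000)
after link 3: o_3 = (0.6340, 3.0981, 1.0000)
after link 4: o_4 = (2.4017, 6.1599, -2.5355)
after link 5: o_5 = (0.5108, 8.8847, -1.1213)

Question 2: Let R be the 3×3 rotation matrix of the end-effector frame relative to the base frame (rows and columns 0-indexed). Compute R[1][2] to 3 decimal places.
End-effector z-axis (col 2 of R) = (-0.3536,-0.6124,0.7071)
R[1][2] = -0.6124

-0.612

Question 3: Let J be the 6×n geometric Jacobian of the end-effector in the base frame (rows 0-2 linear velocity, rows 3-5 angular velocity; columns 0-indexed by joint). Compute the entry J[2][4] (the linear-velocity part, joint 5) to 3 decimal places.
axis z_4 = (-0.8660,0.5000,-0.0000); lever o_n−o_4 = (-1.8910,2.7247,1.4142)
cross product → J_v[:, 4] = (0.7071,1.2247,-1.4142)
J_ω[:, 4] = z_4
entry J[2][4] = -1.4142

-1.414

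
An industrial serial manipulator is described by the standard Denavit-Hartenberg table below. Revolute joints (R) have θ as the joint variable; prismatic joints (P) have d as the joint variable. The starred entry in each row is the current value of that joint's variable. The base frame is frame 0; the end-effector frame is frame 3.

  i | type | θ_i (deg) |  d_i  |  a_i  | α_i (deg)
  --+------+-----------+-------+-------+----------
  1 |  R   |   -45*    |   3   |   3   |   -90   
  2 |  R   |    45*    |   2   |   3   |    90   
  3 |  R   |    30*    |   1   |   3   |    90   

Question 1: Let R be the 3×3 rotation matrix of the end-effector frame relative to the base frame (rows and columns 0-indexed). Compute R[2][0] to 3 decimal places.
End-effector x-axis (col 0 of R) = (0.7866,-0.0795,-0.6124)
R[2][0] = -0.6124

-0.612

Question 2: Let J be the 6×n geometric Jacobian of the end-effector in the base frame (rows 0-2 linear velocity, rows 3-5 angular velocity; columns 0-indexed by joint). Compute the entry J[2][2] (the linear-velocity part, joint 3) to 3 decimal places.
1.061

axis z_2 = (0.5000,-0.5000,0.7071); lever o_n−o_2 = (2.8597,-0.7384,-1.1300)
cross product → J_v[:, 2] = (1.0871,2.5871,1.0607)
J_ω[:, 2] = z_2
entry J[2][2] = 1.0607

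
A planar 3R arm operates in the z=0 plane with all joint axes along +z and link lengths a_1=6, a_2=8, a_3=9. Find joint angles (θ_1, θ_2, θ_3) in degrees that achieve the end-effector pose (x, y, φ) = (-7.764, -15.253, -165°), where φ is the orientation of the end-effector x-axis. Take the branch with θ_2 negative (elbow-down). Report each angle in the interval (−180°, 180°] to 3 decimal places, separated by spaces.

-60.001 -44.999 -60.000

wrist centre = target − a_3·(cos φ, sin φ) = (0.9293, -12.9236)
cos θ_2 = (167.8838−6²−8²)/(2·6·8) = 0.7071; θ_2 = -44.9987° (elbow-down)
β = atan2(-12.9236,0.9293) = -85.8870°; ψ = atan2(-5.6567,11.6570) = -25.8857°
θ_1 = β − ψ = -60.0013°
θ_3 = φ − θ_1 − θ_2 = -60.0000° (wrapped to (-180°,180°])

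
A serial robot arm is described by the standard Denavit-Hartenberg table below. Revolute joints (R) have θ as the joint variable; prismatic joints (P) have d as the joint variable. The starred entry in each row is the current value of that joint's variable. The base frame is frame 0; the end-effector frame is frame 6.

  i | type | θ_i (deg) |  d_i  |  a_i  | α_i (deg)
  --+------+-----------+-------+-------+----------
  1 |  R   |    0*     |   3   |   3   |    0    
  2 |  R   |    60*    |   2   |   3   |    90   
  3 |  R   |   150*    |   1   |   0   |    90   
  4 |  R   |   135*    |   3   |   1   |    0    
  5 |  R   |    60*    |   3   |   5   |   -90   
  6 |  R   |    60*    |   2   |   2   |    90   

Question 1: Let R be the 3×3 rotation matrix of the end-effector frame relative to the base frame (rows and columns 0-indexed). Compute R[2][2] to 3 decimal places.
0.015

End-effector z-axis (col 2 of R) = (0.2931,0.9560,0.0148)
R[2][2] = 0.0148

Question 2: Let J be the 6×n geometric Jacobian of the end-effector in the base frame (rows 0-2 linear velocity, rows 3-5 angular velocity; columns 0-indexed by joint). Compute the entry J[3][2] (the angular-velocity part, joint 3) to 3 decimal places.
axis z_2 = (0.8660,-0.5000,0.0000); lever o_n−o_2 = (2.1191,7.2257,0.7036)
cross product → J_v[:, 2] = (-0.3518,-0.6094,7.3172)
J_ω[:, 2] = z_2
entry J[3][2] = 0.8660

0.866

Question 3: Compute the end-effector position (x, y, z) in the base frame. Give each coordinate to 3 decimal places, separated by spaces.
after link 1: o_1 = (3.0000, 0.0000, 3.0000)
after link 2: o_2 = (4.5000, 2.5981, 5.0000)
after link 3: o_3 = (5.3660, 2.0981, 5.0000)
after link 4: o_4 = (7.0346, 3.5739, 7.2445)
after link 5: o_5 = (8.7552, 9.1422, 7.4278)
after link 6: o_6 = (6.6191, 9.8237, 5.7036)

6.619 9.824 5.704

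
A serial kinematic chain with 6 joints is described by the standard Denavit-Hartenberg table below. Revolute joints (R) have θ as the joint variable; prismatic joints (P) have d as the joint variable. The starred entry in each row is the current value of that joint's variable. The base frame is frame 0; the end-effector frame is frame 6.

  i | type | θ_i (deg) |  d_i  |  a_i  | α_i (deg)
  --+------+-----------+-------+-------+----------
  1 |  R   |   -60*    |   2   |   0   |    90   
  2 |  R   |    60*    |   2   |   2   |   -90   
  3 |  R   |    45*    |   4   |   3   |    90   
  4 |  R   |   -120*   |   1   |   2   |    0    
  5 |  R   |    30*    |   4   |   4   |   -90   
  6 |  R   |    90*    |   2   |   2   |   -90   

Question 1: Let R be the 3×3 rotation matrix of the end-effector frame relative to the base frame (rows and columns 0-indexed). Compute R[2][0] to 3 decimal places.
End-effector x-axis (col 0 of R) = (0.4356,0.6597,-0.6124)
R[2][0] = -0.6124

-0.612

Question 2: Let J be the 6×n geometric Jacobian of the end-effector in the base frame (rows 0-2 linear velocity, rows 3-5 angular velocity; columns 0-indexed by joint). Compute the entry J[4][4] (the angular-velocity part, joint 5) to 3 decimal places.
-0.660

axis z_4 = (-0.4356,-0.6597,0.6124); lever o_n−o_4 = (2.4392,-4.2247,0.4495)
cross product → J_v[:, 4] = (2.2906,1.6895,3.4495)
J_ω[:, 4] = z_4
entry J[4][4] = -0.6597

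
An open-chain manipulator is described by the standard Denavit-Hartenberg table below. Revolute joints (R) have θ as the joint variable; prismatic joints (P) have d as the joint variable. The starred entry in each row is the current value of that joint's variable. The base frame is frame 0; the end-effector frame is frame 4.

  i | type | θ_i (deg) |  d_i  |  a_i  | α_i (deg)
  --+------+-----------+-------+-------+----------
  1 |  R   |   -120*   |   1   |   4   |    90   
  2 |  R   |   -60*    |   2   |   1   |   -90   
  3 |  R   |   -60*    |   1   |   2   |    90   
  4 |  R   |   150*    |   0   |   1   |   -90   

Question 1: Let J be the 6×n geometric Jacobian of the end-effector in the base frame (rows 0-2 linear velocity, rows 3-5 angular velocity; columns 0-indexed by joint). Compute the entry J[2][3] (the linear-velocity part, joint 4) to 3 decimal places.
-0.217

axis z_3 = (-0.2165,0.6250,0.7500); lever o_n−o_3 = (0.5413,-0.5625,0.6250)
cross product → J_v[:, 3] = (0.8125,0.5413,-0.2165)
J_ω[:, 3] = z_3
entry J[2][3] = -0.2165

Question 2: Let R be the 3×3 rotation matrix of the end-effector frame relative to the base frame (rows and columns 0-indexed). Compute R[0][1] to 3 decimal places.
End-effector y-axis (col 1 of R) = (0.2165,-0.6250,-0.7500)
R[0][1] = 0.2165

0.217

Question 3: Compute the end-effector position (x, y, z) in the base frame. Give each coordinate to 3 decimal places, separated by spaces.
-5.624 -3.777 0.393

after link 1: o_1 = (-2.0000, -3.4641, 1.0000)
after link 2: o_2 = (-3.9821, -2.8971, 0.1340)
after link 3: o_3 = (-6.1651, -3.2141, -0.2321)
after link 4: o_4 = (-5.6238, -3.7766, 0.3929)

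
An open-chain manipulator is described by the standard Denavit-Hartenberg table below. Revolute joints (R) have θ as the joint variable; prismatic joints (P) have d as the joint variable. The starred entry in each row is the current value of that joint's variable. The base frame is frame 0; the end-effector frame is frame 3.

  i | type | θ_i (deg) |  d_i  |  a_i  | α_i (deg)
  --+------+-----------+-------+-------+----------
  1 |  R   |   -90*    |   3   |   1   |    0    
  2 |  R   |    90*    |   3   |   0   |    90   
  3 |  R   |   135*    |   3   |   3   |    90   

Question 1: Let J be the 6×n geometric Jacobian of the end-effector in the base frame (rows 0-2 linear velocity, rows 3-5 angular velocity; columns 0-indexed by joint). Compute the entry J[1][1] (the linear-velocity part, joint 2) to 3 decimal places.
axis z_1 = (0.0000,0.0000,1.0000); lever o_n−o_1 = (-2.1213,-3.0000,5.1213)
cross product → J_v[:, 1] = (3.0000,-2.1213,0.0000)
J_ω[:, 1] = z_1
entry J[1][1] = -2.1213

-2.121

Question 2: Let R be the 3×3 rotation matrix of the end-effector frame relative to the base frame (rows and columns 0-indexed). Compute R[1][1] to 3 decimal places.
-1.000

End-effector y-axis (col 1 of R) = (-0.0000,-1.0000,0.0000)
R[1][1] = -1.0000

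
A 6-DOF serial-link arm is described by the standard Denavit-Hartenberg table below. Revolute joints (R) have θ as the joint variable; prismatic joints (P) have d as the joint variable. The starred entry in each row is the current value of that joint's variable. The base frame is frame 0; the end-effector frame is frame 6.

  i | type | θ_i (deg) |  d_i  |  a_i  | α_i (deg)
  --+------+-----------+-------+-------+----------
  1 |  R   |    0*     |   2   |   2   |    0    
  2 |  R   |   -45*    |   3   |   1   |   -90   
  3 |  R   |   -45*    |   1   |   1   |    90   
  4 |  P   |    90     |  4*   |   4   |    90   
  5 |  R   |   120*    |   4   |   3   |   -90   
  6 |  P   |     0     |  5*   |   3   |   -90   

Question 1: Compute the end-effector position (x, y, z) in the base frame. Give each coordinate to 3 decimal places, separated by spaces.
after link 1: o_1 = (2.0000, 0.0000, 2.0000)
after link 2: o_2 = (2.7071, -0.7071, 5.0000)
after link 3: o_3 = (3.9142, -0.5000, 5.7071)
after link 4: o_4 = (4.7426, 4.3284, 8.5355)
after link 5: o_5 = (4.3829, 2.5668, 13.2011)
after link 6: o_6 = (0.2114, -1.5067, 13.2704)

0.211 -1.507 13.270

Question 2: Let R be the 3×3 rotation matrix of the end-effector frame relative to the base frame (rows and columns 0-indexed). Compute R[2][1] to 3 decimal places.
End-effector y-axis (col 1 of R) = (0.3624,0.8624,0.3536)
R[2][1] = 0.3536

0.354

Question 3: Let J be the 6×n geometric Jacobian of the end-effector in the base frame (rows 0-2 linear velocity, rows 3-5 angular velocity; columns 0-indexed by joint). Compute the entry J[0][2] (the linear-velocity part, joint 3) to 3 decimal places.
5.848

axis z_2 = (0.7071,0.7071,0.0000); lever o_n−o_2 = (-2.4957,-0.7996,8.2704)
cross product → J_v[:, 2] = (5.8481,-5.8481,1.1994)
J_ω[:, 2] = z_2
entry J[0][2] = 5.8481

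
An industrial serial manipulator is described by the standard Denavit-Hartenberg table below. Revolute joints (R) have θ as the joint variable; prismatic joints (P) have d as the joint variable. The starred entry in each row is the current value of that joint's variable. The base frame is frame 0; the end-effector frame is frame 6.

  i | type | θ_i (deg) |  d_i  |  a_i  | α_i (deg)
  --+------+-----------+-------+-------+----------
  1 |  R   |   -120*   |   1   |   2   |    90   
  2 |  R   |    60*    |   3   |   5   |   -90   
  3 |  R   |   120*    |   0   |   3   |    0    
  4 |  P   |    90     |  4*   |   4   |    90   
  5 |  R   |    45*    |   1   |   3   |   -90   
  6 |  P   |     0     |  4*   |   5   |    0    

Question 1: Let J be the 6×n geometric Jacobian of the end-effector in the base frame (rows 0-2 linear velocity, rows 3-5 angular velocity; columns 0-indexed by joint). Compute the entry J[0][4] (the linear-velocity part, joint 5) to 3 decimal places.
axis z_4 = (0.8750,-0.2165,-0.4330); lever o_n−o_4 = (3.9369,7.9152,1.6883)
cross product → J_v[:, 4] = (3.0619,-3.1820,7.7782)
J_ω[:, 4] = z_4
entry J[0][4] = 3.0619

3.062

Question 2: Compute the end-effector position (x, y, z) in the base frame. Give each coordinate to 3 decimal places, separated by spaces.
2.580 10.369 4.719

after link 1: o_1 = (-1.0000, -1.7321, 1.0000)
after link 2: o_2 = (-4.8481, -2.3971, 5.3301)
after link 3: o_3 = (-2.2231, -3.0466, 4.0311)
after link 4: o_4 = (-1.3571, 2.4534, 3.0311)
after link 5: o_5 = (-0.0228, 5.1537, 2.0677)
after link 6: o_6 = (2.5798, 10.3686, 4.7194)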